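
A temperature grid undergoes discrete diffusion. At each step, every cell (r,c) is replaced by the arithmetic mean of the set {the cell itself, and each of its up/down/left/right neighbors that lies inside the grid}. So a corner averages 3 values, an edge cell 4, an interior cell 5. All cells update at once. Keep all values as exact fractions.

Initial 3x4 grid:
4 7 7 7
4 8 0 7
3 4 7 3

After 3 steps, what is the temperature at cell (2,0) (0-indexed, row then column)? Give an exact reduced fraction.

Step 1: cell (2,0) = 11/3
Step 2: cell (2,0) = 167/36
Step 3: cell (2,0) = 9691/2160
Full grid after step 3:
  1831/360 13393/2400 4331/800 1039/180
  71963/14400 14561/3000 8113/1500 73193/14400
  9691/2160 1097/225 16727/3600 10993/2160

Answer: 9691/2160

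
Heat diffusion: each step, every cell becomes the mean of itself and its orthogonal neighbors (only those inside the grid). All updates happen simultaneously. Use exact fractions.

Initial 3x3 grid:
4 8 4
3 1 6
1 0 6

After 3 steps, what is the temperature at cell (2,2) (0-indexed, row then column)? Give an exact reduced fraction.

Step 1: cell (2,2) = 4
Step 2: cell (2,2) = 41/12
Step 3: cell (2,2) = 283/80
Full grid after step 3:
  1391/360 19979/4800 1681/360
  43237/14400 21869/6000 6393/1600
  5501/2160 10153/3600 283/80

Answer: 283/80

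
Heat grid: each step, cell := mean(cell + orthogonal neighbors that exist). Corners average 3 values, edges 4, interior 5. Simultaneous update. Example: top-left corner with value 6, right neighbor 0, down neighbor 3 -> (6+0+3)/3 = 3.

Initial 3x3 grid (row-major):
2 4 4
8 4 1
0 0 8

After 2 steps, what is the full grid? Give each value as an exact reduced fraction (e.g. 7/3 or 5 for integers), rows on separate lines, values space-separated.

After step 1:
  14/3 7/2 3
  7/2 17/5 17/4
  8/3 3 3
After step 2:
  35/9 437/120 43/12
  427/120 353/100 273/80
  55/18 181/60 41/12

Answer: 35/9 437/120 43/12
427/120 353/100 273/80
55/18 181/60 41/12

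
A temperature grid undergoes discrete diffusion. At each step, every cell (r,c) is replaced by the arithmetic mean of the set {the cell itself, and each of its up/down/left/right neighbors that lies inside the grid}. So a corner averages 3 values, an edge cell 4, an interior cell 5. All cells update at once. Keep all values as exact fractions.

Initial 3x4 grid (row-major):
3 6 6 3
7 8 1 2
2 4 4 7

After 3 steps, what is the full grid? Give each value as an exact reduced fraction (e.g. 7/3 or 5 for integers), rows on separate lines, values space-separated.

After step 1:
  16/3 23/4 4 11/3
  5 26/5 21/5 13/4
  13/3 9/2 4 13/3
After step 2:
  193/36 1217/240 1057/240 131/36
  149/30 493/100 413/100 309/80
  83/18 541/120 511/120 139/36
After step 3:
  11087/2160 35579/7200 31039/7200 2143/540
  8941/1800 28327/6000 4317/1000 6197/1600
  5071/1080 16477/3600 7541/1800 8627/2160

Answer: 11087/2160 35579/7200 31039/7200 2143/540
8941/1800 28327/6000 4317/1000 6197/1600
5071/1080 16477/3600 7541/1800 8627/2160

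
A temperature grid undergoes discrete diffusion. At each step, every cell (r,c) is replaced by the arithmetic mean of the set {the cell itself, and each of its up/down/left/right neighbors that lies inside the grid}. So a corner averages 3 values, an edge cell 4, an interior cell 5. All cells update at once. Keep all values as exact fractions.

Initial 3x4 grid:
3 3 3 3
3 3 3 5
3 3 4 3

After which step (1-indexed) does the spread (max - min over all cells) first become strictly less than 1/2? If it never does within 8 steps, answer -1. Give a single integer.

Answer: 4

Derivation:
Step 1: max=4, min=3, spread=1
Step 2: max=443/120, min=3, spread=83/120
Step 3: max=18/5, min=3, spread=3/5
Step 4: max=75307/21600, min=27553/9000, spread=45899/108000
  -> spread < 1/2 first at step 4
Step 5: max=4480483/1296000, min=36971/12000, spread=97523/259200
Step 6: max=88397239/25920000, min=52624/16875, spread=302671/1036800
Step 7: max=15797001503/4665600000, min=101723837/32400000, spread=45950759/186624000
Step 8: max=940821693677/279936000000, min=2049397661/648000000, spread=443855233/2239488000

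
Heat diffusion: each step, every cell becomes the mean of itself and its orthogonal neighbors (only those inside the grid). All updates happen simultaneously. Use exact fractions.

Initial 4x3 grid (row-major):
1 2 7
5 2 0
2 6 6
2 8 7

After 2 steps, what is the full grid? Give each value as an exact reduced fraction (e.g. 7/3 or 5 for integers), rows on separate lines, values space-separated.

After step 1:
  8/3 3 3
  5/2 3 15/4
  15/4 24/5 19/4
  4 23/4 7
After step 2:
  49/18 35/12 13/4
  143/48 341/100 29/8
  301/80 441/100 203/40
  9/2 431/80 35/6

Answer: 49/18 35/12 13/4
143/48 341/100 29/8
301/80 441/100 203/40
9/2 431/80 35/6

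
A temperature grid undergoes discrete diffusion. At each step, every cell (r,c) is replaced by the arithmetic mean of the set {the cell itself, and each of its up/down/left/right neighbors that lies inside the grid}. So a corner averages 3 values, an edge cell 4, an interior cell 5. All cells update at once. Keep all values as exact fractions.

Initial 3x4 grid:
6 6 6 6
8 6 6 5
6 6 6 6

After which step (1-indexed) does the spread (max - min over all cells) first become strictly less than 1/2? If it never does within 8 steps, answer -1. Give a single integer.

Step 1: max=20/3, min=17/3, spread=1
Step 2: max=787/120, min=1373/240, spread=67/80
Step 3: max=6917/1080, min=12523/2160, spread=437/720
Step 4: max=2745643/432000, min=5042021/864000, spread=29951/57600
Step 5: max=24452813/3888000, min=45804211/7776000, spread=206761/518400
  -> spread < 1/2 first at step 5
Step 6: max=9739682323/1555200000, min=18397057421/3110400000, spread=14430763/41472000
Step 7: max=581166752657/93312000000, min=1109888214439/186624000000, spread=139854109/497664000
Step 8: max=34748214917563/5598720000000, min=66828476000501/11197440000000, spread=7114543559/29859840000

Answer: 5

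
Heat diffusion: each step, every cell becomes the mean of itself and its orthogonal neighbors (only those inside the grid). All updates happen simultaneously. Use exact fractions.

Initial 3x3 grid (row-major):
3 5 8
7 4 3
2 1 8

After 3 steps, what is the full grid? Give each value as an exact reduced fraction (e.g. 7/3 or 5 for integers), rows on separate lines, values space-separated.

Answer: 163/36 697/144 2155/432
305/72 527/120 2755/576
1663/432 2371/576 313/72

Derivation:
After step 1:
  5 5 16/3
  4 4 23/4
  10/3 15/4 4
After step 2:
  14/3 29/6 193/36
  49/12 9/2 229/48
  133/36 181/48 9/2
After step 3:
  163/36 697/144 2155/432
  305/72 527/120 2755/576
  1663/432 2371/576 313/72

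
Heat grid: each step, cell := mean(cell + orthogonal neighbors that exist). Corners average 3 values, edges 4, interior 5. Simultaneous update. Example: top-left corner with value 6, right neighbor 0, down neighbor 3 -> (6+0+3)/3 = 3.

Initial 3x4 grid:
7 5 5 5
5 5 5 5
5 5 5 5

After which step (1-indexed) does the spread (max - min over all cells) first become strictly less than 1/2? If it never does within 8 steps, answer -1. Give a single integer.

Step 1: max=17/3, min=5, spread=2/3
Step 2: max=50/9, min=5, spread=5/9
Step 3: max=581/108, min=5, spread=41/108
  -> spread < 1/2 first at step 3
Step 4: max=69017/12960, min=5, spread=4217/12960
Step 5: max=4097149/777600, min=18079/3600, spread=38417/155520
Step 6: max=244480211/46656000, min=362597/72000, spread=1903471/9331200
Step 7: max=14597789089/2799360000, min=10915759/2160000, spread=18038617/111974400
Step 8: max=873076182851/167961600000, min=984926759/194400000, spread=883978523/6718464000

Answer: 3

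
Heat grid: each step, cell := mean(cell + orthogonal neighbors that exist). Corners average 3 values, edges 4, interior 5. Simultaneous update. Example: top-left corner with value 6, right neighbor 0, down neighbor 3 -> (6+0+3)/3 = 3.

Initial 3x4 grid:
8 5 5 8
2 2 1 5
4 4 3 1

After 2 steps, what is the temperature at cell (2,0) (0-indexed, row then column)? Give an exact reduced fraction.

Step 1: cell (2,0) = 10/3
Step 2: cell (2,0) = 127/36
Full grid after step 2:
  14/3 351/80 379/80 29/6
  227/60 73/20 67/20 319/80
  127/36 349/120 117/40 3

Answer: 127/36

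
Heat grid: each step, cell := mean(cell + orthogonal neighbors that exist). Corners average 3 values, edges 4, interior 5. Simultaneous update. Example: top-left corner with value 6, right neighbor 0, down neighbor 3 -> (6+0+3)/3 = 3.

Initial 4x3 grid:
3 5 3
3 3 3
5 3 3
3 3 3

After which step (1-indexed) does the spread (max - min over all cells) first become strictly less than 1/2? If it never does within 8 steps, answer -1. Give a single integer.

Answer: 3

Derivation:
Step 1: max=11/3, min=3, spread=2/3
Step 2: max=427/120, min=3, spread=67/120
Step 3: max=3827/1080, min=281/90, spread=91/216
  -> spread < 1/2 first at step 3
Step 4: max=226723/64800, min=8557/2700, spread=4271/12960
Step 5: max=13492997/3888000, min=19289/6000, spread=39749/155520
Step 6: max=803738023/233280000, min=3941419/1215000, spread=1879423/9331200
Step 7: max=47948311157/13996800000, min=952679959/291600000, spread=3551477/22394880
Step 8: max=2863779076063/839808000000, min=4788151213/1458000000, spread=846431819/6718464000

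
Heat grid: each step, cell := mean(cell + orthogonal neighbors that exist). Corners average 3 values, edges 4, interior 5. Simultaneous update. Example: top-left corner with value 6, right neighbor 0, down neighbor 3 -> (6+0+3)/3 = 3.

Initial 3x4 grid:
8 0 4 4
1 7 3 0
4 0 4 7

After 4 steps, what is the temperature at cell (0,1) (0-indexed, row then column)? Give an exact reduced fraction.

Answer: 60743/18000

Derivation:
Step 1: cell (0,1) = 19/4
Step 2: cell (0,1) = 127/40
Step 3: cell (0,1) = 2209/600
Step 4: cell (0,1) = 60743/18000
Full grid after step 4:
  19409/5400 60743/18000 91757/27000 209113/64800
  360503/108000 626833/180000 18394/5625 1458067/432000
  219133/64800 699541/216000 739681/216000 13543/4050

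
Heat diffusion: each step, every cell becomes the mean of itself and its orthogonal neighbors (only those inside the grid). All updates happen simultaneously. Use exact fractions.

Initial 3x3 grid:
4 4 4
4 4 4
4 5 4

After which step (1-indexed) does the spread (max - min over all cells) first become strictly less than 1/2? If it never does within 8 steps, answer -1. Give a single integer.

Step 1: max=13/3, min=4, spread=1/3
  -> spread < 1/2 first at step 1
Step 2: max=1027/240, min=4, spread=67/240
Step 3: max=9077/2160, min=807/200, spread=1807/10800
Step 4: max=3613963/864000, min=21961/5400, spread=33401/288000
Step 5: max=32333933/7776000, min=2203391/540000, spread=3025513/38880000
Step 6: max=12906526867/3110400000, min=117955949/28800000, spread=53531/995328
Step 7: max=772528925849/186624000000, min=31895116051/7776000000, spread=450953/11943936
Step 8: max=46298663560603/11197440000000, min=3833488610519/933120000000, spread=3799043/143327232

Answer: 1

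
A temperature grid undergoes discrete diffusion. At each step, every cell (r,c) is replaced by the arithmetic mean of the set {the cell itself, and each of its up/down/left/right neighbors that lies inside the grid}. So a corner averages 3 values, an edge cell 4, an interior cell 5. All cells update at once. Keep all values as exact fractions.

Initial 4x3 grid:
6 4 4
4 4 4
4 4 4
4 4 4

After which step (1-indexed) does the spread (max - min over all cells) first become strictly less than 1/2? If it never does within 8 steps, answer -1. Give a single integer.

Answer: 3

Derivation:
Step 1: max=14/3, min=4, spread=2/3
Step 2: max=41/9, min=4, spread=5/9
Step 3: max=473/108, min=4, spread=41/108
  -> spread < 1/2 first at step 3
Step 4: max=56057/12960, min=4, spread=4217/12960
Step 5: max=3319549/777600, min=14479/3600, spread=38417/155520
Step 6: max=197824211/46656000, min=290597/72000, spread=1903471/9331200
Step 7: max=11798429089/2799360000, min=8755759/2160000, spread=18038617/111974400
Step 8: max=705114582851/167961600000, min=790526759/194400000, spread=883978523/6718464000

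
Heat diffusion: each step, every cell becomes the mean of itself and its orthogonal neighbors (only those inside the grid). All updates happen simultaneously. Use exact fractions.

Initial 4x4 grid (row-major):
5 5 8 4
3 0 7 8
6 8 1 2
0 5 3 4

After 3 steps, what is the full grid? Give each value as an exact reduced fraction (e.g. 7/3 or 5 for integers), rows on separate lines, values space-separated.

Answer: 9461/2160 16867/3600 19163/3600 5969/1080
29549/7200 26987/6000 2863/600 9049/1800
29173/7200 3011/750 8337/2000 33/8
104/27 27943/7200 587/160 2639/720

Derivation:
After step 1:
  13/3 9/2 6 20/3
  7/2 23/5 24/5 21/4
  17/4 4 21/5 15/4
  11/3 4 13/4 3
After step 2:
  37/9 583/120 659/120 215/36
  1001/240 107/25 497/100 307/60
  185/48 421/100 4 81/20
  143/36 179/48 289/80 10/3
After step 3:
  9461/2160 16867/3600 19163/3600 5969/1080
  29549/7200 26987/6000 2863/600 9049/1800
  29173/7200 3011/750 8337/2000 33/8
  104/27 27943/7200 587/160 2639/720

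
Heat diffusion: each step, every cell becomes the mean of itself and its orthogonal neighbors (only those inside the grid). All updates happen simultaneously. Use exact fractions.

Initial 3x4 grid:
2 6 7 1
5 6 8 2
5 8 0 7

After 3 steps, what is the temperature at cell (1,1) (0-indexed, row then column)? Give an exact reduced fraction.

Answer: 32501/6000

Derivation:
Step 1: cell (1,1) = 33/5
Step 2: cell (1,1) = 257/50
Step 3: cell (1,1) = 32501/6000
Full grid after step 3:
  11141/2160 35867/7200 35867/7200 9341/2160
  36497/7200 32501/6000 28301/6000 32597/7200
  973/180 6157/1200 377/75 64/15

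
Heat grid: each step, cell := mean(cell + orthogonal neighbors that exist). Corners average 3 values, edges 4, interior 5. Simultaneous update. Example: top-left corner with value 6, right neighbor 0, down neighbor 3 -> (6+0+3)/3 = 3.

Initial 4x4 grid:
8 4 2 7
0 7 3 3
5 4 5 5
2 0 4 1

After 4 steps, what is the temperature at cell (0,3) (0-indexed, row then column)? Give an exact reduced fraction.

Answer: 89101/21600

Derivation:
Step 1: cell (0,3) = 4
Step 2: cell (0,3) = 25/6
Step 3: cell (0,3) = 599/144
Step 4: cell (0,3) = 89101/21600
Full grid after step 4:
  1283/300 101219/24000 60701/14400 89101/21600
  283487/72000 30373/7500 79773/20000 9569/2400
  760397/216000 126571/36000 163829/45000 397261/108000
  8069/2592 345421/108000 356881/108000 55331/16200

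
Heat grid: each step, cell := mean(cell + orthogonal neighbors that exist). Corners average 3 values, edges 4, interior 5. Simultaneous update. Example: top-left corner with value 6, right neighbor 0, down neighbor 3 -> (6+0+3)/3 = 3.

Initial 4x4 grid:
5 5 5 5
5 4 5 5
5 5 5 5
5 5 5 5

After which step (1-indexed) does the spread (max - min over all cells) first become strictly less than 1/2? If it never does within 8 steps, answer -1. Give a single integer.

Step 1: max=5, min=19/4, spread=1/4
  -> spread < 1/2 first at step 1
Step 2: max=5, min=239/50, spread=11/50
Step 3: max=5, min=11633/2400, spread=367/2400
Step 4: max=2987/600, min=52429/10800, spread=1337/10800
Step 5: max=89531/18000, min=1578331/324000, spread=33227/324000
Step 6: max=535951/108000, min=47385673/9720000, spread=849917/9720000
Step 7: max=8031467/1620000, min=1424285653/291600000, spread=21378407/291600000
Step 8: max=2406311657/486000000, min=42773537629/8748000000, spread=540072197/8748000000

Answer: 1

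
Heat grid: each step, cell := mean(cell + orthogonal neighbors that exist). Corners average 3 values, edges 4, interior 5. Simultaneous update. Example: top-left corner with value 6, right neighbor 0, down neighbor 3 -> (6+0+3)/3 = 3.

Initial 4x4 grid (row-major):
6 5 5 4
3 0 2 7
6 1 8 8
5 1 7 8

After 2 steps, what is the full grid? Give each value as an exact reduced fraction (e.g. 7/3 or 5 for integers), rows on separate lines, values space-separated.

Answer: 149/36 223/60 133/30 175/36
431/120 351/100 421/100 341/60
147/40 357/100 531/100 97/15
15/4 167/40 671/120 257/36

Derivation:
After step 1:
  14/3 4 4 16/3
  15/4 11/5 22/5 21/4
  15/4 16/5 26/5 31/4
  4 7/2 6 23/3
After step 2:
  149/36 223/60 133/30 175/36
  431/120 351/100 421/100 341/60
  147/40 357/100 531/100 97/15
  15/4 167/40 671/120 257/36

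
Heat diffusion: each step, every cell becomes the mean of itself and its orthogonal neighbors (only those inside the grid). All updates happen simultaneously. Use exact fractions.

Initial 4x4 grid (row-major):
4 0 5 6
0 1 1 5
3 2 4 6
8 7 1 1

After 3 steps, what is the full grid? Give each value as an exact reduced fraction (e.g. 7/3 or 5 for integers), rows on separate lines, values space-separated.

Answer: 4103/2160 8767/3600 11299/3600 542/135
17699/7200 14333/6000 4901/1500 13399/3600
313/96 1661/500 19123/6000 12947/3600
188/45 121/32 25609/7200 7273/2160

Derivation:
After step 1:
  4/3 5/2 3 16/3
  2 4/5 16/5 9/2
  13/4 17/5 14/5 4
  6 9/2 13/4 8/3
After step 2:
  35/18 229/120 421/120 77/18
  443/240 119/50 143/50 511/120
  293/80 59/20 333/100 419/120
  55/12 343/80 793/240 119/36
After step 3:
  4103/2160 8767/3600 11299/3600 542/135
  17699/7200 14333/6000 4901/1500 13399/3600
  313/96 1661/500 19123/6000 12947/3600
  188/45 121/32 25609/7200 7273/2160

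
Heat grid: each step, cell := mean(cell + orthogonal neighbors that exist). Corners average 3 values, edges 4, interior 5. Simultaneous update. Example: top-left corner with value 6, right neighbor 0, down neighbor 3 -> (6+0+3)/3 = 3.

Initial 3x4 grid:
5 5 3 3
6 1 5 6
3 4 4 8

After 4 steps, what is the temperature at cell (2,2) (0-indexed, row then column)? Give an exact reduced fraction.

Answer: 64691/14400

Derivation:
Step 1: cell (2,2) = 21/4
Step 2: cell (2,2) = 361/80
Step 3: cell (2,2) = 2261/480
Step 4: cell (2,2) = 64691/14400
Full grid after step 4:
  105869/25920 45259/10800 15229/3600 433/96
  716309/172800 294697/72000 8937/2000 133157/28800
  104519/25920 183961/43200 64691/14400 2095/432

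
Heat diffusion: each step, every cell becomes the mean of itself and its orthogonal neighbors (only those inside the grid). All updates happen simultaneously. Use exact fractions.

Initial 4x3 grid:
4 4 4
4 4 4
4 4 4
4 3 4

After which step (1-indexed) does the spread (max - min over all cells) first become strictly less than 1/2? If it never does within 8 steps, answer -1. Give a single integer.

Step 1: max=4, min=11/3, spread=1/3
  -> spread < 1/2 first at step 1
Step 2: max=4, min=893/240, spread=67/240
Step 3: max=4, min=8203/2160, spread=437/2160
Step 4: max=3991/1000, min=3298469/864000, spread=29951/172800
Step 5: max=13421/3375, min=29888179/7776000, spread=206761/1555200
Step 6: max=21434329/5400000, min=11985404429/3110400000, spread=14430763/124416000
Step 7: max=1710347273/432000000, min=721388258311/186624000000, spread=139854109/1492992000
Step 8: max=153668771023/38880000000, min=43367288109749/11197440000000, spread=7114543559/89579520000

Answer: 1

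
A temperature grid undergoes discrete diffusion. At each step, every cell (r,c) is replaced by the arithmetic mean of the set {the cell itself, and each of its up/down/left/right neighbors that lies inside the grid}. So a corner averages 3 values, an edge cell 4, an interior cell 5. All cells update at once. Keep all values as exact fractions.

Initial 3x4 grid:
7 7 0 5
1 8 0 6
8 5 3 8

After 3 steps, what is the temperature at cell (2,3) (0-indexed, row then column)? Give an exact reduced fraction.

Answer: 10039/2160

Derivation:
Step 1: cell (2,3) = 17/3
Step 2: cell (2,3) = 173/36
Step 3: cell (2,3) = 10039/2160
Full grid after step 3:
  1787/360 5651/1200 14393/3600 8689/2160
  9469/1800 13799/3000 26303/6000 60667/14400
  2743/540 18053/3600 16343/3600 10039/2160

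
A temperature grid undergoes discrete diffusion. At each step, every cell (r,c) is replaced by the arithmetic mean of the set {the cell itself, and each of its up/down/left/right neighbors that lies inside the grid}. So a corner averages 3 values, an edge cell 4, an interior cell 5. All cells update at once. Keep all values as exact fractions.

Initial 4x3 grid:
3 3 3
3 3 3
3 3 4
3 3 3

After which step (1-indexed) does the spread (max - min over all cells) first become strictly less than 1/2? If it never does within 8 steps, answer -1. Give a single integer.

Answer: 1

Derivation:
Step 1: max=10/3, min=3, spread=1/3
  -> spread < 1/2 first at step 1
Step 2: max=391/120, min=3, spread=31/120
Step 3: max=3451/1080, min=3, spread=211/1080
Step 4: max=340897/108000, min=5447/1800, spread=14077/108000
Step 5: max=3056407/972000, min=327683/108000, spread=5363/48600
Step 6: max=91220809/29160000, min=182869/60000, spread=93859/1166400
Step 7: max=5459074481/1749600000, min=296936467/97200000, spread=4568723/69984000
Step 8: max=326708435629/104976000000, min=8929618889/2916000000, spread=8387449/167961600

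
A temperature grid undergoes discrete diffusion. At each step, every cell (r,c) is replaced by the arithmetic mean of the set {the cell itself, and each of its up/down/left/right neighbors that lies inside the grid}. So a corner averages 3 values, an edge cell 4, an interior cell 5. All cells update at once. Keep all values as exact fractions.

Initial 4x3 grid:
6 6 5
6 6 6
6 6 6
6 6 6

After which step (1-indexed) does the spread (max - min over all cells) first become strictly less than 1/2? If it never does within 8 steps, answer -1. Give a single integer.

Answer: 1

Derivation:
Step 1: max=6, min=17/3, spread=1/3
  -> spread < 1/2 first at step 1
Step 2: max=6, min=103/18, spread=5/18
Step 3: max=6, min=1255/216, spread=41/216
Step 4: max=6, min=151303/25920, spread=4217/25920
Step 5: max=43121/7200, min=9122051/1555200, spread=38417/311040
Step 6: max=861403/144000, min=548671789/93312000, spread=1903471/18662400
Step 7: max=25804241/4320000, min=32991330911/5598720000, spread=18038617/223948800
Step 8: max=2319873241/388800000, min=1982271017149/335923200000, spread=883978523/13436928000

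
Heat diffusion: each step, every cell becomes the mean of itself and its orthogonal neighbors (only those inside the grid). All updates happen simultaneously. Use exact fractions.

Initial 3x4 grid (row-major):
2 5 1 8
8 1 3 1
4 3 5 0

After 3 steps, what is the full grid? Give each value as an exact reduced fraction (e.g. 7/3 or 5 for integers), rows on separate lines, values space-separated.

After step 1:
  5 9/4 17/4 10/3
  15/4 4 11/5 3
  5 13/4 11/4 2
After step 2:
  11/3 31/8 361/120 127/36
  71/16 309/100 81/25 79/30
  4 15/4 51/20 31/12
After step 3:
  575/144 341/100 6143/1800 3301/1080
  18233/4800 7357/2000 8713/3000 5393/1800
  65/16 1339/400 3637/1200 233/90

Answer: 575/144 341/100 6143/1800 3301/1080
18233/4800 7357/2000 8713/3000 5393/1800
65/16 1339/400 3637/1200 233/90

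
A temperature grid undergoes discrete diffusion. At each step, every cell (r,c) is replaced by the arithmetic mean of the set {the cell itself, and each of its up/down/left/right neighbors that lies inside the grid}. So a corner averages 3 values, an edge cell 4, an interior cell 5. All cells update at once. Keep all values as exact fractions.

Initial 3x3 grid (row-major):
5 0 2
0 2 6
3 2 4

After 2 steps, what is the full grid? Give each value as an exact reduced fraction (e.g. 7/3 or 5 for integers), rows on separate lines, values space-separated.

After step 1:
  5/3 9/4 8/3
  5/2 2 7/2
  5/3 11/4 4
After step 2:
  77/36 103/48 101/36
  47/24 13/5 73/24
  83/36 125/48 41/12

Answer: 77/36 103/48 101/36
47/24 13/5 73/24
83/36 125/48 41/12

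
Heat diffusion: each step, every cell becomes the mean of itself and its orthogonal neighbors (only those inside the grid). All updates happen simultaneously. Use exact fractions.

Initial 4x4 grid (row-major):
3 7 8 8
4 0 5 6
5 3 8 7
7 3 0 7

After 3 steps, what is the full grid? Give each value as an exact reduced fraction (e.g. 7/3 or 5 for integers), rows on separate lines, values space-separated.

After step 1:
  14/3 9/2 7 22/3
  3 19/5 27/5 13/2
  19/4 19/5 23/5 7
  5 13/4 9/2 14/3
After step 2:
  73/18 599/120 727/120 125/18
  973/240 41/10 273/50 787/120
  331/80 101/25 253/50 683/120
  13/3 331/80 1021/240 97/18
After step 3:
  9433/2160 3457/720 21109/3600 3521/540
  1177/288 1087/240 8171/1500 22189/3600
  3313/800 859/200 29407/6000 20429/3600
  1513/360 3353/800 33913/7200 11041/2160

Answer: 9433/2160 3457/720 21109/3600 3521/540
1177/288 1087/240 8171/1500 22189/3600
3313/800 859/200 29407/6000 20429/3600
1513/360 3353/800 33913/7200 11041/2160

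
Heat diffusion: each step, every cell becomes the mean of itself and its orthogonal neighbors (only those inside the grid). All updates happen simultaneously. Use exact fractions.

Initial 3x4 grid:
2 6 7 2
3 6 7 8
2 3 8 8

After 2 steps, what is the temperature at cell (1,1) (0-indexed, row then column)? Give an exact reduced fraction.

Step 1: cell (1,1) = 5
Step 2: cell (1,1) = 509/100
Full grid after step 2:
  73/18 233/48 1417/240 209/36
  175/48 509/100 609/100 1627/240
  32/9 227/48 529/80 83/12

Answer: 509/100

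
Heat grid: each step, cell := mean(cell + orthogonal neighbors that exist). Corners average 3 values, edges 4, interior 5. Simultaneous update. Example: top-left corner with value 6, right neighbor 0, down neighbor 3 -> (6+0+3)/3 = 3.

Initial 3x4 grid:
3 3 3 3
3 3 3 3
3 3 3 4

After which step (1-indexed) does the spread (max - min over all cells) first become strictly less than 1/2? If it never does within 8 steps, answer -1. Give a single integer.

Answer: 1

Derivation:
Step 1: max=10/3, min=3, spread=1/3
  -> spread < 1/2 first at step 1
Step 2: max=59/18, min=3, spread=5/18
Step 3: max=689/216, min=3, spread=41/216
Step 4: max=81977/25920, min=3, spread=4217/25920
Step 5: max=4874749/1555200, min=21679/7200, spread=38417/311040
Step 6: max=291136211/93312000, min=434597/144000, spread=1903471/18662400
Step 7: max=17397149089/5598720000, min=13075759/4320000, spread=18038617/223948800
Step 8: max=1041037782851/335923200000, min=1179326759/388800000, spread=883978523/13436928000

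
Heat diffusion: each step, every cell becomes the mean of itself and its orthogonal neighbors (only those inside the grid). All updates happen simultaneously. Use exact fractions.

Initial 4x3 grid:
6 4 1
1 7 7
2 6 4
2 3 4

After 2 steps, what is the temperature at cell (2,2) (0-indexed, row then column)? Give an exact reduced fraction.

Step 1: cell (2,2) = 21/4
Step 2: cell (2,2) = 271/60
Full grid after step 2:
  73/18 103/24 53/12
  185/48 453/100 19/4
  809/240 423/100 271/60
  53/18 283/80 38/9

Answer: 271/60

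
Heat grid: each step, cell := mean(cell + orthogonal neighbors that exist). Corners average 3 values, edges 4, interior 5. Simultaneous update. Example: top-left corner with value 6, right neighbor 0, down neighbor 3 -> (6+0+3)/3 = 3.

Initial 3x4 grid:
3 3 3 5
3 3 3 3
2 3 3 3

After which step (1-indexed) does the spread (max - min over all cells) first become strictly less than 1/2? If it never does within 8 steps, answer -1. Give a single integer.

Step 1: max=11/3, min=8/3, spread=1
Step 2: max=32/9, min=49/18, spread=5/6
Step 3: max=365/108, min=607/216, spread=41/72
Step 4: max=43097/12960, min=73543/25920, spread=4217/8640
  -> spread < 1/2 first at step 4
Step 5: max=2533417/777600, min=4490579/1555200, spread=38417/103680
Step 6: max=150326783/46656000, min=272101501/93312000, spread=1903471/6220800
Step 7: max=8924057257/2799360000, min=16495218239/5598720000, spread=18038617/74649600
Step 8: max=531568622963/167961600000, min=996838856701/335923200000, spread=883978523/4478976000

Answer: 4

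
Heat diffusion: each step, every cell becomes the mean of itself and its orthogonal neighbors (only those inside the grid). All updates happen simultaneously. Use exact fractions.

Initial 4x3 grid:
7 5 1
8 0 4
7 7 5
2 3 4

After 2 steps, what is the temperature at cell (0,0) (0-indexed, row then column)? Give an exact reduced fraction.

Answer: 185/36

Derivation:
Step 1: cell (0,0) = 20/3
Step 2: cell (0,0) = 185/36
Full grid after step 2:
  185/36 361/80 109/36
  689/120 409/100 469/120
  199/40 121/25 159/40
  14/3 41/10 13/3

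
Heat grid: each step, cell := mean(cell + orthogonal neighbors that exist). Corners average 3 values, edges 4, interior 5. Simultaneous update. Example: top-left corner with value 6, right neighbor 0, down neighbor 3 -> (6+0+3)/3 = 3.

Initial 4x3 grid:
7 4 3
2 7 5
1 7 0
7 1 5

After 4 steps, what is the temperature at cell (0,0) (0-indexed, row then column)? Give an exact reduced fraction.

Step 1: cell (0,0) = 13/3
Step 2: cell (0,0) = 83/18
Step 3: cell (0,0) = 1975/432
Step 4: cell (0,0) = 574579/129600
Full grid after step 4:
  574579/129600 3855251/864000 20677/4800
  117223/27000 1508389/360000 150839/36000
  4462/1125 30143/7500 45553/12000
  42097/10800 133069/36000 6737/1800

Answer: 574579/129600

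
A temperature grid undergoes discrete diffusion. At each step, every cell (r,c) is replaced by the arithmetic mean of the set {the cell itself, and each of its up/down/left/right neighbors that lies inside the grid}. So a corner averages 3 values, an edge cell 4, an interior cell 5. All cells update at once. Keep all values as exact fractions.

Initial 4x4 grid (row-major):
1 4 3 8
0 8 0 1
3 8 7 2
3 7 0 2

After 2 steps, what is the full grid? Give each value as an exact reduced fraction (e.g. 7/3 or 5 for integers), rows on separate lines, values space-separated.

Answer: 26/9 161/48 311/80 7/2
73/24 107/25 177/50 271/80
523/120 22/5 104/25 629/240
37/9 583/120 397/120 25/9

Derivation:
After step 1:
  5/3 4 15/4 4
  3 4 19/5 11/4
  7/2 33/5 17/5 3
  13/3 9/2 4 4/3
After step 2:
  26/9 161/48 311/80 7/2
  73/24 107/25 177/50 271/80
  523/120 22/5 104/25 629/240
  37/9 583/120 397/120 25/9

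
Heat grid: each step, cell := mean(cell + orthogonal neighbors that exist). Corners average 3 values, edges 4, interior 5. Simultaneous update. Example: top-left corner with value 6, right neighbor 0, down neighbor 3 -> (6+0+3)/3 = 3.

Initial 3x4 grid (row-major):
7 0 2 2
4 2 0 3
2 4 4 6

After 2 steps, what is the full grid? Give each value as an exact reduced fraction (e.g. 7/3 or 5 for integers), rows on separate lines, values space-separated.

Answer: 61/18 113/48 497/240 73/36
51/16 137/50 229/100 697/240
121/36 71/24 391/120 127/36

Derivation:
After step 1:
  11/3 11/4 1 7/3
  15/4 2 11/5 11/4
  10/3 3 7/2 13/3
After step 2:
  61/18 113/48 497/240 73/36
  51/16 137/50 229/100 697/240
  121/36 71/24 391/120 127/36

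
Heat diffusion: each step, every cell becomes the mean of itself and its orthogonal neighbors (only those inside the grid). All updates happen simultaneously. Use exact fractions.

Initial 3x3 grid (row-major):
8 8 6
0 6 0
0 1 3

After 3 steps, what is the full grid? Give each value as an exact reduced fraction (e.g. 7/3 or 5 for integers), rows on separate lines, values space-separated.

Answer: 959/216 581/120 1919/432
5177/1440 4073/1200 3553/960
125/54 3737/1440 1081/432

Derivation:
After step 1:
  16/3 7 14/3
  7/2 3 15/4
  1/3 5/2 4/3
After step 2:
  95/18 5 185/36
  73/24 79/20 51/16
  19/9 43/24 91/36
After step 3:
  959/216 581/120 1919/432
  5177/1440 4073/1200 3553/960
  125/54 3737/1440 1081/432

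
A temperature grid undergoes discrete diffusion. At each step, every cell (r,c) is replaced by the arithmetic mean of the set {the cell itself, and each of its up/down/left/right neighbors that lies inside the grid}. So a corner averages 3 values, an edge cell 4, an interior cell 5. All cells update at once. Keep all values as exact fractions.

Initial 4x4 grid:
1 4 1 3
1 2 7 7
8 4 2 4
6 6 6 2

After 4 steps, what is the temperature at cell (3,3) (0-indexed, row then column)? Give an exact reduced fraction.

Step 1: cell (3,3) = 4
Step 2: cell (3,3) = 47/12
Step 3: cell (3,3) = 1541/360
Step 4: cell (3,3) = 46223/10800
Full grid after step 4:
  33223/10800 78581/24000 772141/216000 50789/12960
  28987/8000 109493/30000 709771/180000 433883/108000
  946897/216000 157901/36000 42231/10000 153109/36000
  317371/64800 15973/3375 5072/1125 46223/10800

Answer: 46223/10800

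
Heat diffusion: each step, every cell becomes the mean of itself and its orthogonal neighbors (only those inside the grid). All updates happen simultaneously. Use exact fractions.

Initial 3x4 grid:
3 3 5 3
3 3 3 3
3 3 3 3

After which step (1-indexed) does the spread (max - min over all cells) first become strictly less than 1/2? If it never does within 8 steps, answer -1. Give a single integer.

Answer: 3

Derivation:
Step 1: max=11/3, min=3, spread=2/3
Step 2: max=211/60, min=3, spread=31/60
Step 3: max=1831/540, min=3, spread=211/540
  -> spread < 1/2 first at step 3
Step 4: max=178897/54000, min=2747/900, spread=14077/54000
Step 5: max=1598407/486000, min=165683/54000, spread=5363/24300
Step 6: max=47480809/14580000, min=92869/30000, spread=93859/583200
Step 7: max=2834674481/874800000, min=151136467/48600000, spread=4568723/34992000
Step 8: max=169244435629/52488000000, min=4555618889/1458000000, spread=8387449/83980800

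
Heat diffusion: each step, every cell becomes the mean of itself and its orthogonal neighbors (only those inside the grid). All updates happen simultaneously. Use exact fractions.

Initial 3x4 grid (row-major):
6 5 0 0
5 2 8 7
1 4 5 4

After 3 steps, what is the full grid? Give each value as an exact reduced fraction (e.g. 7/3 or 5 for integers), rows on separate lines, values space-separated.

After step 1:
  16/3 13/4 13/4 7/3
  7/2 24/5 22/5 19/4
  10/3 3 21/4 16/3
After step 2:
  145/36 499/120 397/120 31/9
  509/120 379/100 449/100 1009/240
  59/18 983/240 1079/240 46/9
After step 3:
  2237/540 3439/900 13861/3600 7889/2160
  27607/7200 24931/6000 12173/3000 62099/14400
  8363/2160 28187/7200 32747/7200 1243/270

Answer: 2237/540 3439/900 13861/3600 7889/2160
27607/7200 24931/6000 12173/3000 62099/14400
8363/2160 28187/7200 32747/7200 1243/270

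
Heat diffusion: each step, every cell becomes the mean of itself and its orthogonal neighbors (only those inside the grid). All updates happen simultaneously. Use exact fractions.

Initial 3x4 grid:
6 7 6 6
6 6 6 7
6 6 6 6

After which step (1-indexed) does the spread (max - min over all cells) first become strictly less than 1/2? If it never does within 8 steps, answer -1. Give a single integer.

Answer: 1

Derivation:
Step 1: max=19/3, min=6, spread=1/3
  -> spread < 1/2 first at step 1
Step 2: max=1507/240, min=6, spread=67/240
Step 3: max=13547/2160, min=1091/180, spread=91/432
Step 4: max=809923/129600, min=32857/5400, spread=4271/25920
Step 5: max=48484997/7776000, min=73289/12000, spread=39749/311040
Step 6: max=2903258023/466560000, min=14876419/2430000, spread=1879423/18662400
Step 7: max=173919511157/27993600000, min=3577079959/583200000, spread=3551477/44789760
Step 8: max=10422051076063/1679616000000, min=17910151213/2916000000, spread=846431819/13436928000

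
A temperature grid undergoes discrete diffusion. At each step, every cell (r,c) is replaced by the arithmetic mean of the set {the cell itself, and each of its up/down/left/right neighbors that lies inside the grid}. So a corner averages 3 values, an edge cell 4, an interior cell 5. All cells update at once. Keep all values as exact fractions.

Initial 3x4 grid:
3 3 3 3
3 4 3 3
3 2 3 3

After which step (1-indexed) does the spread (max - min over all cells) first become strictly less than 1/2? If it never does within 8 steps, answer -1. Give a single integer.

Answer: 2

Derivation:
Step 1: max=13/4, min=8/3, spread=7/12
Step 2: max=19/6, min=137/48, spread=5/16
  -> spread < 1/2 first at step 2
Step 3: max=7489/2400, min=317/108, spread=4001/21600
Step 4: max=14807/4800, min=640759/216000, spread=6389/54000
Step 5: max=183881/60000, min=50347/16875, spread=1753/21600
Step 6: max=474616693/155520000, min=116434517/38880000, spread=71029/1244160
Step 7: max=11827847473/3888000000, min=2918507587/972000000, spread=410179/10368000
Step 8: max=1700571419933/559872000000, min=420860386577/139968000000, spread=45679663/1492992000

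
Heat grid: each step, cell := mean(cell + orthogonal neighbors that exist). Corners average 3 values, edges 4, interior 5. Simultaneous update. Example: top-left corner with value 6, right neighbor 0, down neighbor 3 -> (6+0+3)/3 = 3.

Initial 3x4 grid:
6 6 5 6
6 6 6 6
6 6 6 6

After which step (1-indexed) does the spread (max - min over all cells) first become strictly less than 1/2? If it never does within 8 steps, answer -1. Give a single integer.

Step 1: max=6, min=17/3, spread=1/3
  -> spread < 1/2 first at step 1
Step 2: max=6, min=689/120, spread=31/120
Step 3: max=6, min=6269/1080, spread=211/1080
Step 4: max=10753/1800, min=631103/108000, spread=14077/108000
Step 5: max=644317/108000, min=5691593/972000, spread=5363/48600
Step 6: max=357131/60000, min=171219191/29160000, spread=93859/1166400
Step 7: max=577863533/97200000, min=10287325519/1749600000, spread=4568723/69984000
Step 8: max=17314381111/2916000000, min=618075564371/104976000000, spread=8387449/167961600

Answer: 1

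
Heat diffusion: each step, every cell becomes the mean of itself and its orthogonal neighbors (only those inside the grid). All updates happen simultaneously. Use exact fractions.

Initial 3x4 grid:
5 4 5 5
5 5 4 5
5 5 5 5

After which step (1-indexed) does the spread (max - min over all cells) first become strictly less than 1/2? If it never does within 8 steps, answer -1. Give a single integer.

Answer: 2

Derivation:
Step 1: max=5, min=9/2, spread=1/2
Step 2: max=5, min=1111/240, spread=89/240
  -> spread < 1/2 first at step 2
Step 3: max=3911/800, min=11293/2400, spread=11/60
Step 4: max=105383/21600, min=1024453/216000, spread=29377/216000
Step 5: max=2615483/540000, min=1285829/270000, spread=1753/21600
Step 6: max=188061959/38880000, min=27532193/5760000, spread=71029/1244160
Step 7: max=11254976381/2332800000, min=18601283771/3888000000, spread=7359853/182250000
Step 8: max=224910664193/46656000000, min=99325855433/20736000000, spread=45679663/1492992000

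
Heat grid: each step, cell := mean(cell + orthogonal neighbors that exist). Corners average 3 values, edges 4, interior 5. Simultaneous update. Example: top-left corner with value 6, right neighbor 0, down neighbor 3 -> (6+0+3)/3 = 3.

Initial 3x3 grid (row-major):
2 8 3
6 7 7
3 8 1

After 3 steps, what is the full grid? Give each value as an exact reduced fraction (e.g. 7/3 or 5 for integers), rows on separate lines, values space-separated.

Answer: 5941/1080 9533/1800 2017/360
12469/2400 33893/6000 37757/7200
11797/2160 24913/4800 11777/2160

Derivation:
After step 1:
  16/3 5 6
  9/2 36/5 9/2
  17/3 19/4 16/3
After step 2:
  89/18 353/60 31/6
  227/40 519/100 691/120
  179/36 459/80 175/36
After step 3:
  5941/1080 9533/1800 2017/360
  12469/2400 33893/6000 37757/7200
  11797/2160 24913/4800 11777/2160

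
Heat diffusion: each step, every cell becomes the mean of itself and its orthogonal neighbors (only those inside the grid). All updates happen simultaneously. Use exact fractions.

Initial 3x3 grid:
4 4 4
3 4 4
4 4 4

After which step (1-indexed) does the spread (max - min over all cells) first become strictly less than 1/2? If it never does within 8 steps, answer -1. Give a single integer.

Step 1: max=4, min=11/3, spread=1/3
  -> spread < 1/2 first at step 1
Step 2: max=4, min=893/240, spread=67/240
Step 3: max=793/200, min=8203/2160, spread=1807/10800
Step 4: max=21239/5400, min=3298037/864000, spread=33401/288000
Step 5: max=2116609/540000, min=29874067/7776000, spread=3025513/38880000
Step 6: max=112444051/28800000, min=11976673133/3110400000, spread=53531/995328
Step 7: max=30312883949/7776000000, min=720463074151/186624000000, spread=450953/11943936
Step 8: max=3631471389481/933120000000, min=43280856439397/11197440000000, spread=3799043/143327232

Answer: 1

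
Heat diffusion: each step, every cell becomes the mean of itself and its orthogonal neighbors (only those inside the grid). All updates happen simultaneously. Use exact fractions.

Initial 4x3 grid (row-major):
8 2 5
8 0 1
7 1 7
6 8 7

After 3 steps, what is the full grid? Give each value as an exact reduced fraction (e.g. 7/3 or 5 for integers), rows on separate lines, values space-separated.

After step 1:
  6 15/4 8/3
  23/4 12/5 13/4
  11/2 23/5 4
  7 11/2 22/3
After step 2:
  31/6 889/240 29/9
  393/80 79/20 739/240
  457/80 22/5 1151/240
  6 733/120 101/18
After step 3:
  827/180 11551/2880 1801/540
  2369/480 4811/1200 5417/1440
  841/160 749/150 6439/1440
  4277/720 7963/1440 11891/2160

Answer: 827/180 11551/2880 1801/540
2369/480 4811/1200 5417/1440
841/160 749/150 6439/1440
4277/720 7963/1440 11891/2160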